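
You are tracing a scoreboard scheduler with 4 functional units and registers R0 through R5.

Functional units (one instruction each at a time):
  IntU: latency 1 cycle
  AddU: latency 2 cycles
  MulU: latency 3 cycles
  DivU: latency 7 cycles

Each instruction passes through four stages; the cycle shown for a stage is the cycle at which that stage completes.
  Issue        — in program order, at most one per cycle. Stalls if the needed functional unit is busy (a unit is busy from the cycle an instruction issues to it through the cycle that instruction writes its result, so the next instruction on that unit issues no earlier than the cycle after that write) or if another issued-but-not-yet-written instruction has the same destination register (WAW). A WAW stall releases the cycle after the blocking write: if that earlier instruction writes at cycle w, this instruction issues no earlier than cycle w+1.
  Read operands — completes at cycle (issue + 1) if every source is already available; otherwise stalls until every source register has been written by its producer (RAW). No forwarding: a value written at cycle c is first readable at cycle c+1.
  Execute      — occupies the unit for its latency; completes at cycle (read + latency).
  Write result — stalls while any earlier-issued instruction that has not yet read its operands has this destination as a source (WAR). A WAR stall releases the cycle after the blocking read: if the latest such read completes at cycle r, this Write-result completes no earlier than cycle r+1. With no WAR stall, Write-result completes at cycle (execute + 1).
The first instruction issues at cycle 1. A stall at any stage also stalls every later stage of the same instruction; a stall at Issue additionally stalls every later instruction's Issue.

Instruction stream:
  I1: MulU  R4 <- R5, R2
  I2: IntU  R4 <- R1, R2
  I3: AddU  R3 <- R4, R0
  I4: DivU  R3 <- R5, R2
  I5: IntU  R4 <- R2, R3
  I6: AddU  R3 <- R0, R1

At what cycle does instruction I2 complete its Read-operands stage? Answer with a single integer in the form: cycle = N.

[1] issue I1 (MulU)
[2] I1 read-ops
[5] I1 finished on MulU
[6] I1→R4
[7] issue I2 (IntU)
[8] I2 read-ops | issue I3 (AddU)
[9] I2 finished on IntU
[10] I2→R4
[11] I3 read-ops
[13] I3 finished on AddU
[14] I3→R3
[15] issue I4 (DivU)
[16] I4 read-ops | issue I5 (IntU)
[23] I4 finished on DivU
[24] I4→R3
[25] I5 read-ops | issue I6 (AddU)
[26] I5 finished on IntU | I6 read-ops
[27] I5→R4
[28] I6 finished on AddU
[29] I6→R3

cycle = 8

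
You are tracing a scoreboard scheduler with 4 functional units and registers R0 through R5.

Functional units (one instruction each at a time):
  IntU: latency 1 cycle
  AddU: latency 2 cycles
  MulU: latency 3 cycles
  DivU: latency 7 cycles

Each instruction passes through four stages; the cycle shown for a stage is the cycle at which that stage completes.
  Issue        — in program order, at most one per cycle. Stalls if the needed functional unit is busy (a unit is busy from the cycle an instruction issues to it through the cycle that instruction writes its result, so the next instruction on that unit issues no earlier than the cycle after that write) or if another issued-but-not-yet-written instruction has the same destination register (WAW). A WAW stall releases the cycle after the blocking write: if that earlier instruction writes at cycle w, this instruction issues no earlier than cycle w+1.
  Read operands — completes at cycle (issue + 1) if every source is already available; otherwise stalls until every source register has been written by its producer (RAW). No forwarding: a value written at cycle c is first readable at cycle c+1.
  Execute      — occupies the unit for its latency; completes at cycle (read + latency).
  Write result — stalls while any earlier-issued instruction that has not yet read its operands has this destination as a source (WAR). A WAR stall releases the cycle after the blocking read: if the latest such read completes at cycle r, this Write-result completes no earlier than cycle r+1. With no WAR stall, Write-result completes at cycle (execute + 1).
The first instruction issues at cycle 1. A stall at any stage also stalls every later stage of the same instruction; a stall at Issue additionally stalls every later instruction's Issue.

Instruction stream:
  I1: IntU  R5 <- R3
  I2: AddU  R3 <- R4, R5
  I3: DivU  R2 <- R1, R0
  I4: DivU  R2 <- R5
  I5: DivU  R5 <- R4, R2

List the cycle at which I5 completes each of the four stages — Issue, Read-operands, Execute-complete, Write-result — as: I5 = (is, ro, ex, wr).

I5 = (23, 24, 31, 32)

I1: IS=1 RO=2 EX=3 WR=4
I2: IS=2 RO=5 EX=7 WR=8  [RAW R5: wait I1 write@4]
I3: IS=3 RO=4 EX=11 WR=12
I4: IS=13 RO=14 EX=21 WR=22  [struct: DivU busy until I3 writes@12]
I5: IS=23 RO=24 EX=31 WR=32  [struct: DivU busy until I4 writes@22]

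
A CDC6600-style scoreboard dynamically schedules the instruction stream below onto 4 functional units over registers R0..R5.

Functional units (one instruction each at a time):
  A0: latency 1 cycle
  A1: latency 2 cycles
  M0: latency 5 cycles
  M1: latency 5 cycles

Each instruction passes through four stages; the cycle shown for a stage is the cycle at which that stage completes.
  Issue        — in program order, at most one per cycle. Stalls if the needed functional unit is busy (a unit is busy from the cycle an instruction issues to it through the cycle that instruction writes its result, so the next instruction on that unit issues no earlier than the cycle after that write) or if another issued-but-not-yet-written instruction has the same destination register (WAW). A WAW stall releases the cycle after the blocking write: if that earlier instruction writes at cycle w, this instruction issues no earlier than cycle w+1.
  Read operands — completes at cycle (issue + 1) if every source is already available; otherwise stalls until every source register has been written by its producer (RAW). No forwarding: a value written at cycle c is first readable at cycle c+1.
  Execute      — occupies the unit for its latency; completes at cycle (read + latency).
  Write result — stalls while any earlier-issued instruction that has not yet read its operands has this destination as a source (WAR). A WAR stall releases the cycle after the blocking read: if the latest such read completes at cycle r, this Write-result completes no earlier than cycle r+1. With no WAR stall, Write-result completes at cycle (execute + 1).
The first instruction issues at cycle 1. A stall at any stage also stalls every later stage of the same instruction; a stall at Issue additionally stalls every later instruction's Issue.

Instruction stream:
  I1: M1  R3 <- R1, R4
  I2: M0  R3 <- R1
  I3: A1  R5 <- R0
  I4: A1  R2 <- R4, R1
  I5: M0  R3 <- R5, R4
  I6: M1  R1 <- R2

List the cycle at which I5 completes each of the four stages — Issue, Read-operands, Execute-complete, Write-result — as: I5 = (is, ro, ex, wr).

cycle 1: I1 dispatched to M1
cycle 2: I1 operands ready
cycle 7: I1 complete
cycle 8: R3←I1
cycle 9: I2 dispatched to M0
cycle 10: I2 operands ready, I3 dispatched to A1
cycle 11: I3 operands ready
cycle 13: I3 complete
cycle 14: R5←I3
cycle 15: I2 complete, I4 dispatched to A1
cycle 16: R3←I2, I4 operands ready
cycle 17: I5 dispatched to M0
cycle 18: I4 complete, I5 operands ready, I6 dispatched to M1
cycle 19: R2←I4
cycle 20: I6 operands ready
cycle 23: I5 complete
cycle 24: R3←I5
cycle 25: I6 complete
cycle 26: R1←I6

I5 = (17, 18, 23, 24)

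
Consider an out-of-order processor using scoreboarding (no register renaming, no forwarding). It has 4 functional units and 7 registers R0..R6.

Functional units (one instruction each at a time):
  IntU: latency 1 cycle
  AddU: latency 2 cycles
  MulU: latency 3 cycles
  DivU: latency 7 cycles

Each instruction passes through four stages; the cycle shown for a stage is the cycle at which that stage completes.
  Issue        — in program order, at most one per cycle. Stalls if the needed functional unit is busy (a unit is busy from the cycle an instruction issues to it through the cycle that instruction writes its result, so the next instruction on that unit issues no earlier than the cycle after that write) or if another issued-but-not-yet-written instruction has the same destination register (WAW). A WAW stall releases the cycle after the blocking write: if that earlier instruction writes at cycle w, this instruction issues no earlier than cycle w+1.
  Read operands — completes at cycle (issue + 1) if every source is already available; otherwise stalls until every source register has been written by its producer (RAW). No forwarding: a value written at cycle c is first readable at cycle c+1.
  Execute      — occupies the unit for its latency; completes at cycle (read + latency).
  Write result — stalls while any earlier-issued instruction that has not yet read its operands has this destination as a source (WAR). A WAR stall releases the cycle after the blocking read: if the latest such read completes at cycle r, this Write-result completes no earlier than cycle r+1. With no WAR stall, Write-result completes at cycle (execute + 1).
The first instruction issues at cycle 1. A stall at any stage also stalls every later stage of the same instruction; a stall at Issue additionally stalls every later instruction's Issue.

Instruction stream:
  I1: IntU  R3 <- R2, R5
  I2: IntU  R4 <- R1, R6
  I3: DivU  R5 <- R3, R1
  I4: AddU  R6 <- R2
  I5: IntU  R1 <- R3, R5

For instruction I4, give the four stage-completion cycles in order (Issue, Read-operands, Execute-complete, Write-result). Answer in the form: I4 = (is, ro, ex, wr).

I4 = (7, 8, 10, 11)

c1: I1 dispatched to IntU
c2: I1 operands ready
c3: I1 complete
c4: R3←I1
c5: I2 dispatched to IntU
c6: I2 operands ready · I3 dispatched to DivU
c7: I2 complete · I3 operands ready · I4 dispatched to AddU
c8: R4←I2 · I4 operands ready
c9: I5 dispatched to IntU
c10: I4 complete
c11: R6←I4
c14: I3 complete
c15: R5←I3
c16: I5 operands ready
c17: I5 complete
c18: R1←I5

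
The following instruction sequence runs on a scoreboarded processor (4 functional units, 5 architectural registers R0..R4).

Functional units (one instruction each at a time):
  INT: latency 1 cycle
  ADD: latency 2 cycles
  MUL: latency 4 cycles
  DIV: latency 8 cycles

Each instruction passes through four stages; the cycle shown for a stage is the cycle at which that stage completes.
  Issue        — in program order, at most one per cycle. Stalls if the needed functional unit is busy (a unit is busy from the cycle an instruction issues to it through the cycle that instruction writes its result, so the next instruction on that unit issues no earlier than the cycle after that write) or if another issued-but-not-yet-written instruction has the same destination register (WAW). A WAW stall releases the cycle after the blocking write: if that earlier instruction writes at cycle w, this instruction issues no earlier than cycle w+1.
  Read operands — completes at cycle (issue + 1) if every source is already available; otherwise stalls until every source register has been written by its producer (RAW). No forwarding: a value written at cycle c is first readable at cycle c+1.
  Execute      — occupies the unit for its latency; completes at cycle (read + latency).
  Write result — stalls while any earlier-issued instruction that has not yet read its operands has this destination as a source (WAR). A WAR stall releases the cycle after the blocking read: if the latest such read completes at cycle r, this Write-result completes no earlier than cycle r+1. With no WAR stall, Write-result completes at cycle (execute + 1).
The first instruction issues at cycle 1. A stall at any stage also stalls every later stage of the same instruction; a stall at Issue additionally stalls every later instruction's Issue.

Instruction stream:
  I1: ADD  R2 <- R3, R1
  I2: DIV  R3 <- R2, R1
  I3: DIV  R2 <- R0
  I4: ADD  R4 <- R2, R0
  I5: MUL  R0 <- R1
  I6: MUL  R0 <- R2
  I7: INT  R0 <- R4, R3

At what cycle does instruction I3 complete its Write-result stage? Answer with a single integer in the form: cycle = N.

I1 -> (1, 2, 4, 5)
I2 -> (2, 6, 14, 15)  // RAW R2: wait I1 write@5
I3 -> (16, 17, 25, 26)  // struct: DIV busy until I2 writes@15
I4 -> (17, 27, 29, 30)  // RAW R2: wait I3 write@26
I5 -> (18, 19, 23, 28)  // WAR R0: wait I4 read@27
I6 -> (29, 30, 34, 35)  // struct: MUL busy until I5 writes@28
I7 -> (36, 37, 38, 39)  // WAW R0: wait I6 write@35

cycle = 26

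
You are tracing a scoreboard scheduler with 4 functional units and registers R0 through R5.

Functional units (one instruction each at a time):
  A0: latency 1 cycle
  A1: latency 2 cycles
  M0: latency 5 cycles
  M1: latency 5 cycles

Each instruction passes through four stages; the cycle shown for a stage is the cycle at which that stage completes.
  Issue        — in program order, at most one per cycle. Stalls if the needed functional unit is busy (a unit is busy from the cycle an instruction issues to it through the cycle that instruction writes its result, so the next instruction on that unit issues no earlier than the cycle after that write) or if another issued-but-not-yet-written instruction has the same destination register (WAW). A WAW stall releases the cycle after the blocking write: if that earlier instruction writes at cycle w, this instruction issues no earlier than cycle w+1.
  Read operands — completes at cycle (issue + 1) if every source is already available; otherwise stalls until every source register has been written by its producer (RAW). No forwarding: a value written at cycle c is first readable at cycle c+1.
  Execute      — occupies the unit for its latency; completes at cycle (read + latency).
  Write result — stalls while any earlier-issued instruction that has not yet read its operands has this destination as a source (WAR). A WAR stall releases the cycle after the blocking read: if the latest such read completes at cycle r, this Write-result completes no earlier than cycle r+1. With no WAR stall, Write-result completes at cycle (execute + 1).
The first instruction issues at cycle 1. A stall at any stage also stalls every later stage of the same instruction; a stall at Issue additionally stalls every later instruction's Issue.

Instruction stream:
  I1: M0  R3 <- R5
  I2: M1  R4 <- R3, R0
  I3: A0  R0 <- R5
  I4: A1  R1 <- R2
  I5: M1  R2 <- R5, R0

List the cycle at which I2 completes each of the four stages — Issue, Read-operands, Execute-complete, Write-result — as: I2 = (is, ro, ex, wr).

  I1 | 1 | 2 | 7 | 8
  I2 | 2 | 9 | 14 | 15   RAW R3: wait I1 write@8
  I3 | 3 | 4 | 5 | 10   WAR R0: wait I2 read@9
  I4 | 4 | 5 | 7 | 8
  I5 | 16 | 17 | 22 | 23   struct: M1 busy until I2 writes@15

I2 = (2, 9, 14, 15)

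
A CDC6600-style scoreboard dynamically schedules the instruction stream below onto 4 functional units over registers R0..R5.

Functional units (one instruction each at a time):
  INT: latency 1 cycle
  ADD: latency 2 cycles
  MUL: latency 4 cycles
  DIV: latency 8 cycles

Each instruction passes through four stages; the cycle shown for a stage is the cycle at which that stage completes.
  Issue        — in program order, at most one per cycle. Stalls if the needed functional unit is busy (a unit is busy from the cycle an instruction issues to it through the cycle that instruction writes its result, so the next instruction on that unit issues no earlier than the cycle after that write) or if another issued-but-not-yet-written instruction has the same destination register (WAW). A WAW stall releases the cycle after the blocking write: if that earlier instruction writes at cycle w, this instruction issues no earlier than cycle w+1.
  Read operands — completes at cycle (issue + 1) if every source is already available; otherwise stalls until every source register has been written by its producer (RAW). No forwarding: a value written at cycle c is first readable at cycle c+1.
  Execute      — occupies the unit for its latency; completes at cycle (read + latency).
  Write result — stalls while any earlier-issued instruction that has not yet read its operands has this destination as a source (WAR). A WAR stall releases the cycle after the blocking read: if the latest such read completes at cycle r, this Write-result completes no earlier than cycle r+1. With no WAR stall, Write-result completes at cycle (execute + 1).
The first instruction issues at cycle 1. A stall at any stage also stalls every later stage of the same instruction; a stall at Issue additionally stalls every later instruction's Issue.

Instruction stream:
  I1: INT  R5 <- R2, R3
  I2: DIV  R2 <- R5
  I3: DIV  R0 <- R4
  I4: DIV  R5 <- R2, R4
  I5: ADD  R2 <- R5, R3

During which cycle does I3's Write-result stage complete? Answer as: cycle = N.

c1: I1→INT
c2: I1 RO · I2→DIV
c3: I1 EX
c4: I1 WR R5
c5: I2 RO
c13: I2 EX
c14: I2 WR R2
c15: I3→DIV
c16: I3 RO
c24: I3 EX
c25: I3 WR R0
c26: I4→DIV
c27: I4 RO · I5→ADD
c35: I4 EX
c36: I4 WR R5
c37: I5 RO
c39: I5 EX
c40: I5 WR R2

cycle = 25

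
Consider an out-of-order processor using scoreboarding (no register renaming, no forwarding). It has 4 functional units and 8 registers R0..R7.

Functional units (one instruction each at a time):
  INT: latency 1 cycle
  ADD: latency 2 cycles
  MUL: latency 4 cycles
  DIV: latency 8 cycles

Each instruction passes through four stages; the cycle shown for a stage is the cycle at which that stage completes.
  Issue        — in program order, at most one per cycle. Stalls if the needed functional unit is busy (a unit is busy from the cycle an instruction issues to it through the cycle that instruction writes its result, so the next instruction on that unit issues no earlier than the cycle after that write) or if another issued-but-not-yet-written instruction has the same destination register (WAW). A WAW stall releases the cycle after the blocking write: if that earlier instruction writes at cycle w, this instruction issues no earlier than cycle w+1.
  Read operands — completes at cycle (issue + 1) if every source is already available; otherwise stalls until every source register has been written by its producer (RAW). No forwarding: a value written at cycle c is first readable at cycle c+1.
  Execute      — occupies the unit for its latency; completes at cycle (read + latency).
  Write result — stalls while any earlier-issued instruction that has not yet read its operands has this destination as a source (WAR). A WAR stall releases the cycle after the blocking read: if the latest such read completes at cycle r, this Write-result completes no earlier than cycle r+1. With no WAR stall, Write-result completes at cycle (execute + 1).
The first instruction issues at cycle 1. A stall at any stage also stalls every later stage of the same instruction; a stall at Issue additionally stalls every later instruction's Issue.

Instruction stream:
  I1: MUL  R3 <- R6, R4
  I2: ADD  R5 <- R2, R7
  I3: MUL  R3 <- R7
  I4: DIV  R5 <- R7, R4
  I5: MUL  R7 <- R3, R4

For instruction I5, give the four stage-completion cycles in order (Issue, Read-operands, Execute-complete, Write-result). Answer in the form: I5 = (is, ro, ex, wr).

I5 = (15, 16, 20, 21)

cycle 1: I1→MUL
cycle 2: I1 RO, I2→ADD
cycle 3: I2 RO
cycle 5: I2 EX
cycle 6: I1 EX, I2 WR R5
cycle 7: I1 WR R3
cycle 8: I3→MUL
cycle 9: I3 RO, I4→DIV
cycle 10: I4 RO
cycle 13: I3 EX
cycle 14: I3 WR R3
cycle 15: I5→MUL
cycle 16: I5 RO
cycle 18: I4 EX
cycle 19: I4 WR R5
cycle 20: I5 EX
cycle 21: I5 WR R7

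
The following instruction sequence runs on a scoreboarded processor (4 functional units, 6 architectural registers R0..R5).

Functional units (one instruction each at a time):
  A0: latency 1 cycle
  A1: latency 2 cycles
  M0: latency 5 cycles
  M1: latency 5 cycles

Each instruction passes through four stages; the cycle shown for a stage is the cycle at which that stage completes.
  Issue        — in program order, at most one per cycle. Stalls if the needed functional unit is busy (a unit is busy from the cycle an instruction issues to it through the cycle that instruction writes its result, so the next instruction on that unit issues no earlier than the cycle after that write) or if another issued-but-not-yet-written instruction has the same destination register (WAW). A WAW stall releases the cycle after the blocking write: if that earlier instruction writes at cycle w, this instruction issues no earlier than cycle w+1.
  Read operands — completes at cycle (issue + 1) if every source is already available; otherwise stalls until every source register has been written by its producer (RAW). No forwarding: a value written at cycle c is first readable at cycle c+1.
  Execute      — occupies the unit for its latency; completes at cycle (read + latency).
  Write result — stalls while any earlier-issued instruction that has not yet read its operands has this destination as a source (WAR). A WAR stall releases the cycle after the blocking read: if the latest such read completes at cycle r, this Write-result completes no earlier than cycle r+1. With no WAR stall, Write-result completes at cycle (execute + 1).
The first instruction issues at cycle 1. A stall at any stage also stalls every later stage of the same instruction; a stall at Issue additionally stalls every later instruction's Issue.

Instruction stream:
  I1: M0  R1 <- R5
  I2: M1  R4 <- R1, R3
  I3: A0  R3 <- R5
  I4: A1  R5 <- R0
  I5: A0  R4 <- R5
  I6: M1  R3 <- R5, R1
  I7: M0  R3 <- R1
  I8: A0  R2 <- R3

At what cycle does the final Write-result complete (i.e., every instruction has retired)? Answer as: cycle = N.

cycle = 35

[1] I1 issues→M0
[2] I1 reads; I2 issues→M1
[3] I3 issues→A0
[4] I3 reads; I4 issues→A1
[5] I3 exec-done; I4 reads
[7] I1 exec-done; I4 exec-done
[8] I1 writes R1; I4 writes R5
[9] I2 reads
[10] I3 writes R3
[14] I2 exec-done
[15] I2 writes R4
[16] I5 issues→A0
[17] I5 reads; I6 issues→M1
[18] I5 exec-done; I6 reads
[19] I5 writes R4
[23] I6 exec-done
[24] I6 writes R3
[25] I7 issues→M0
[26] I7 reads; I8 issues→A0
[31] I7 exec-done
[32] I7 writes R3
[33] I8 reads
[34] I8 exec-done
[35] I8 writes R2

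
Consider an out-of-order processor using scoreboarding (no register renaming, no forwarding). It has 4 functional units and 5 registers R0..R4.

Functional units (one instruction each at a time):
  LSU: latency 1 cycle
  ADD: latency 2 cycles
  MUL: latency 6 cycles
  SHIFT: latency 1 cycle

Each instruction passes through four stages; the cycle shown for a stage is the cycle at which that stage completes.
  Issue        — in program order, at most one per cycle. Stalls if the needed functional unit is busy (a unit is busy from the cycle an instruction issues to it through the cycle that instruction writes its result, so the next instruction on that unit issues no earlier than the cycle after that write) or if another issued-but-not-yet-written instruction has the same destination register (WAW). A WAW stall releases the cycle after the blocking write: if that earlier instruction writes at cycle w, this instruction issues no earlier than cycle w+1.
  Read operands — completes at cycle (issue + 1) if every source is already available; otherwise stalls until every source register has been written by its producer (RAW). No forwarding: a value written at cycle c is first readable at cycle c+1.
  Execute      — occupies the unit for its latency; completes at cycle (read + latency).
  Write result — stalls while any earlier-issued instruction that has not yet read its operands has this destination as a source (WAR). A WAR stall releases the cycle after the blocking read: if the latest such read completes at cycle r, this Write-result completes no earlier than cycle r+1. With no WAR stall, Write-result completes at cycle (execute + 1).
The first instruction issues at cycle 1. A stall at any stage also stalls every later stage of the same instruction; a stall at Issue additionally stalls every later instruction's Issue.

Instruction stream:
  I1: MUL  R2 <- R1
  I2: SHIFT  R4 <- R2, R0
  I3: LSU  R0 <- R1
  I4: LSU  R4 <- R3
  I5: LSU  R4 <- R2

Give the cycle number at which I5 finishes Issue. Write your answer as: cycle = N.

cycle = 17

I1: IS=1 RO=2 EX=8 WR=9
I2: IS=2 RO=10 EX=11 WR=12  [RAW R2: wait I1 write@9]
I3: IS=3 RO=4 EX=5 WR=11  [WAR R0: wait I2 read@10]
I4: IS=13 RO=14 EX=15 WR=16  [WAW R4: wait I2 write@12]
I5: IS=17 RO=18 EX=19 WR=20  [struct: LSU busy until I4 writes@16]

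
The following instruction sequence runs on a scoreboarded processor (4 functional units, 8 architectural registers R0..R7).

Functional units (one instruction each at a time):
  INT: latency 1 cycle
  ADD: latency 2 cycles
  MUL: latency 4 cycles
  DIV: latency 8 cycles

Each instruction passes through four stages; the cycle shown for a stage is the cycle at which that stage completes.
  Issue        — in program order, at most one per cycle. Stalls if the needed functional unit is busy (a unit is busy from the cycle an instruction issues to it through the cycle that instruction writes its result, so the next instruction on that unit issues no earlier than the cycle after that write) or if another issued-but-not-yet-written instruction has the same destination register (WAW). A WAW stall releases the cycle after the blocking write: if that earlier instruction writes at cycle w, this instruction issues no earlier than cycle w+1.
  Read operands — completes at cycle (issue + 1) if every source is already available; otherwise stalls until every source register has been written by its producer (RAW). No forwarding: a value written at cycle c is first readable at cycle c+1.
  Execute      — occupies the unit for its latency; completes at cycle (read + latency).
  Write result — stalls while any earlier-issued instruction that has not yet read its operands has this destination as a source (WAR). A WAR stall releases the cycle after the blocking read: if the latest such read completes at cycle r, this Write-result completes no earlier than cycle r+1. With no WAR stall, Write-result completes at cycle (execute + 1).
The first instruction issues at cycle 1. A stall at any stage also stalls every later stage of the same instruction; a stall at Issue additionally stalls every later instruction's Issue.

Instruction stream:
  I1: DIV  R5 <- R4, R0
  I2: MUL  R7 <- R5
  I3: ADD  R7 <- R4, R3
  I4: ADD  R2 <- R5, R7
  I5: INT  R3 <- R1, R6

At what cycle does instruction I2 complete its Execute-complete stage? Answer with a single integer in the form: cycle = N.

t=1  I1 dispatched to DIV
t=2  I1 operands ready; I2 dispatched to MUL
t=10  I1 complete
t=11  R5←I1
t=12  I2 operands ready
t=16  I2 complete
t=17  R7←I2
t=18  I3 dispatched to ADD
t=19  I3 operands ready
t=21  I3 complete
t=22  R7←I3
t=23  I4 dispatched to ADD
t=24  I4 operands ready; I5 dispatched to INT
t=25  I5 operands ready
t=26  I4 complete; I5 complete
t=27  R2←I4; R3←I5

cycle = 16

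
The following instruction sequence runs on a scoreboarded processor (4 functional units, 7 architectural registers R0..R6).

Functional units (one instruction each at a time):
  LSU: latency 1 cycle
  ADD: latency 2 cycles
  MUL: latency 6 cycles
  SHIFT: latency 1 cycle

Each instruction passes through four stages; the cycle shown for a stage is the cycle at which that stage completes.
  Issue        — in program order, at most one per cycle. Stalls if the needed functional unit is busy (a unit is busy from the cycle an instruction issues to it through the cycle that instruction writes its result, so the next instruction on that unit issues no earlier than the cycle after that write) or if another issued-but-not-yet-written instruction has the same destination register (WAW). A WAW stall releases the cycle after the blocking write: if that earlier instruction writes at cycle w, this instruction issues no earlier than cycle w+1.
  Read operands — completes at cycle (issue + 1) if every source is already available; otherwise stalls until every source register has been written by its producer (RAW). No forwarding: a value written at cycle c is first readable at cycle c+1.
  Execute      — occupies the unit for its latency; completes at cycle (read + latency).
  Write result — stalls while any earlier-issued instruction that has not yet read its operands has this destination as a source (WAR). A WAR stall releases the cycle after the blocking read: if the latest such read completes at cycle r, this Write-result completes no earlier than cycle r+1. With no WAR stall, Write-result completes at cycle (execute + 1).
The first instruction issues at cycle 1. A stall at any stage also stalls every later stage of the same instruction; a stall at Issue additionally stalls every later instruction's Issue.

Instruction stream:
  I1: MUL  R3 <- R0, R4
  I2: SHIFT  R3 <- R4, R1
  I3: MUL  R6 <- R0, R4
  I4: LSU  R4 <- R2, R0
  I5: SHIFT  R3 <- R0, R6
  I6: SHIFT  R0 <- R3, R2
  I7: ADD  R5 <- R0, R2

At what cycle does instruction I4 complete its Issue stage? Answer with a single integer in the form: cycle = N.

cycle = 12

I1  is:1  ro:2  ex:8  wr:9
I2  is:10  ro:11  ex:12  wr:13  — WAW R3: wait I1 write@9
I3  is:11  ro:12  ex:18  wr:19
I4  is:12  ro:13  ex:14  wr:15
I5  is:14  ro:20  ex:21  wr:22  — struct: SHIFT busy until I2 writes@13, RAW R6: wait I3 write@19
I6  is:23  ro:24  ex:25  wr:26  — struct: SHIFT busy until I5 writes@22
I7  is:24  ro:27  ex:29  wr:30  — RAW R0: wait I6 write@26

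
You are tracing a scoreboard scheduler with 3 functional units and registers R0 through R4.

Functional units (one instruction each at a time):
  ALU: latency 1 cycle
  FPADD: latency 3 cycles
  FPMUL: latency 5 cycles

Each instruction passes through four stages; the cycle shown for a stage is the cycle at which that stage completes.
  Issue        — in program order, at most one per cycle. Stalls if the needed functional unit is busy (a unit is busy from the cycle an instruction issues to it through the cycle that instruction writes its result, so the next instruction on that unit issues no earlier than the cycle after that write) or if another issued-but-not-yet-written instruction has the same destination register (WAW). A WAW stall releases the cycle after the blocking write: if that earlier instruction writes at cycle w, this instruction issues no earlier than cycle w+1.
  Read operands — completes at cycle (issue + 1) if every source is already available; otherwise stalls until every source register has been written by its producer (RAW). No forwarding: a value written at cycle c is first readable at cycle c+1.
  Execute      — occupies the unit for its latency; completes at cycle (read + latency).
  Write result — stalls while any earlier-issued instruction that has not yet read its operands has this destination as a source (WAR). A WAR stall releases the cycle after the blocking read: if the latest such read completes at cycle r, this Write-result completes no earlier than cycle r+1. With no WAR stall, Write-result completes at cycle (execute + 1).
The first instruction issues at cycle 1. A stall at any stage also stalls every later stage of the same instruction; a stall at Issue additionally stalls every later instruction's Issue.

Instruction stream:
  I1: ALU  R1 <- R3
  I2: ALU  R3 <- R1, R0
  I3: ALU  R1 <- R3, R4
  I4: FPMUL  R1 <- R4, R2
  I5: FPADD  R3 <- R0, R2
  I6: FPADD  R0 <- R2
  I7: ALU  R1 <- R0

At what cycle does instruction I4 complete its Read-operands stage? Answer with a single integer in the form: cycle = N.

t=1  issue I1 (ALU)
t=2  I1 read-ops
t=3  I1 finished on ALU
t=4  I1→R1
t=5  issue I2 (ALU)
t=6  I2 read-ops
t=7  I2 finished on ALU
t=8  I2→R3
t=9  issue I3 (ALU)
t=10  I3 read-ops
t=11  I3 finished on ALU
t=12  I3→R1
t=13  issue I4 (FPMUL)
t=14  I4 read-ops | issue I5 (FPADD)
t=15  I5 read-ops
t=18  I5 finished on FPADD
t=19  I4 finished on FPMUL | I5→R3
t=20  I4→R1 | issue I6 (FPADD)
t=21  I6 read-ops | issue I7 (ALU)
t=24  I6 finished on FPADD
t=25  I6→R0
t=26  I7 read-ops
t=27  I7 finished on ALU
t=28  I7→R1

cycle = 14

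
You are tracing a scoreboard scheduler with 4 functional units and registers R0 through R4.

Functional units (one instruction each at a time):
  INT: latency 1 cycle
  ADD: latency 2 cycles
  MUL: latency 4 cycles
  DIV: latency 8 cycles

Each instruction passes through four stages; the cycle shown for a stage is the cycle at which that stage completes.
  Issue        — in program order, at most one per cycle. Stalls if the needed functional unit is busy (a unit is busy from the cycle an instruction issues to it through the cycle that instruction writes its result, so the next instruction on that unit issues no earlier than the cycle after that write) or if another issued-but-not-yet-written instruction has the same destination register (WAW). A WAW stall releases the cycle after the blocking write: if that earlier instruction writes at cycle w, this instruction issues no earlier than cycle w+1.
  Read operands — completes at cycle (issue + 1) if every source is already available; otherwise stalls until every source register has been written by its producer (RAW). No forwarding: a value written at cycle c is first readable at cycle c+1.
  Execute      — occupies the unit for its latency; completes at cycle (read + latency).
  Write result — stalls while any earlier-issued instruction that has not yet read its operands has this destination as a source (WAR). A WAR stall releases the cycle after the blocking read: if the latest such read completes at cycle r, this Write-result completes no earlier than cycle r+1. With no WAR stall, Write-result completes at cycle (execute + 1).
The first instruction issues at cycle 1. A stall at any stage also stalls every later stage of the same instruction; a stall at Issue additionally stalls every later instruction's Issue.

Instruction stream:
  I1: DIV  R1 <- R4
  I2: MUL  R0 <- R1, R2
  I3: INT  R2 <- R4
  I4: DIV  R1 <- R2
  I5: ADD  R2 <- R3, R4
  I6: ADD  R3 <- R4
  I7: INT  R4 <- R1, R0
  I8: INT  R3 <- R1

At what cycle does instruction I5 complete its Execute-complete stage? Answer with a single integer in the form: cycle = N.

cycle = 17

t=1  I1→DIV
t=2  I1 RO; I2→MUL
t=3  I3→INT
t=4  I3 RO
t=5  I3 EX
t=10  I1 EX
t=11  I1 WR R1
t=12  I2 RO; I4→DIV
t=13  I3 WR R2
t=14  I4 RO; I5→ADD
t=15  I5 RO
t=16  I2 EX
t=17  I2 WR R0; I5 EX
t=18  I5 WR R2
t=19  I6→ADD
t=20  I6 RO; I7→INT
t=22  I4 EX; I6 EX
t=23  I4 WR R1; I6 WR R3
t=24  I7 RO
t=25  I7 EX
t=26  I7 WR R4
t=27  I8→INT
t=28  I8 RO
t=29  I8 EX
t=30  I8 WR R3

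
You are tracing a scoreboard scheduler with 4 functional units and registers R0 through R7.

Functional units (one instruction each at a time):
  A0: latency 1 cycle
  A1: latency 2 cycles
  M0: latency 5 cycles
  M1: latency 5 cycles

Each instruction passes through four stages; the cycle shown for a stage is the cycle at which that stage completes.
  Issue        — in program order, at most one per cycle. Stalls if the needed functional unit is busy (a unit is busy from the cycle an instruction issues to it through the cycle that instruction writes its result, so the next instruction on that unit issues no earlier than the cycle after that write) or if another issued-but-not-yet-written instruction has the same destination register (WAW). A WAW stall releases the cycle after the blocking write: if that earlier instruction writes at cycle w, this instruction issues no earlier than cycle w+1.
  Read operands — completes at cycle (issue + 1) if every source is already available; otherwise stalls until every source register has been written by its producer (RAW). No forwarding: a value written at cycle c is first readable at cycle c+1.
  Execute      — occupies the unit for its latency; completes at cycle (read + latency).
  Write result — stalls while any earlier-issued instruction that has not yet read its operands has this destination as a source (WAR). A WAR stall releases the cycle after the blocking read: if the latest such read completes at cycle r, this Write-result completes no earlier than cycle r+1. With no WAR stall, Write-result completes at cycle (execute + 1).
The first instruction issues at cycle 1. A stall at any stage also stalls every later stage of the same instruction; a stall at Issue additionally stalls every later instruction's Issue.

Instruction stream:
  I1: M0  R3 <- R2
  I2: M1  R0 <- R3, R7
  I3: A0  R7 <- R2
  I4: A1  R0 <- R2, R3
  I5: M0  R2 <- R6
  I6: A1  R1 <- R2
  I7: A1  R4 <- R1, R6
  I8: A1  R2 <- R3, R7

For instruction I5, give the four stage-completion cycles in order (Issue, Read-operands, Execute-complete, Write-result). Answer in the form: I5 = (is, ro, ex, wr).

c1: I1 dispatched to M0
c2: I1 operands ready · I2 dispatched to M1
c3: I3 dispatched to A0
c4: I3 operands ready
c5: I3 complete
c7: I1 complete
c8: R3←I1
c9: I2 operands ready
c10: R7←I3
c14: I2 complete
c15: R0←I2
c16: I4 dispatched to A1
c17: I4 operands ready · I5 dispatched to M0
c18: I5 operands ready
c19: I4 complete
c20: R0←I4
c21: I6 dispatched to A1
c23: I5 complete
c24: R2←I5
c25: I6 operands ready
c27: I6 complete
c28: R1←I6
c29: I7 dispatched to A1
c30: I7 operands ready
c32: I7 complete
c33: R4←I7
c34: I8 dispatched to A1
c35: I8 operands ready
c37: I8 complete
c38: R2←I8

I5 = (17, 18, 23, 24)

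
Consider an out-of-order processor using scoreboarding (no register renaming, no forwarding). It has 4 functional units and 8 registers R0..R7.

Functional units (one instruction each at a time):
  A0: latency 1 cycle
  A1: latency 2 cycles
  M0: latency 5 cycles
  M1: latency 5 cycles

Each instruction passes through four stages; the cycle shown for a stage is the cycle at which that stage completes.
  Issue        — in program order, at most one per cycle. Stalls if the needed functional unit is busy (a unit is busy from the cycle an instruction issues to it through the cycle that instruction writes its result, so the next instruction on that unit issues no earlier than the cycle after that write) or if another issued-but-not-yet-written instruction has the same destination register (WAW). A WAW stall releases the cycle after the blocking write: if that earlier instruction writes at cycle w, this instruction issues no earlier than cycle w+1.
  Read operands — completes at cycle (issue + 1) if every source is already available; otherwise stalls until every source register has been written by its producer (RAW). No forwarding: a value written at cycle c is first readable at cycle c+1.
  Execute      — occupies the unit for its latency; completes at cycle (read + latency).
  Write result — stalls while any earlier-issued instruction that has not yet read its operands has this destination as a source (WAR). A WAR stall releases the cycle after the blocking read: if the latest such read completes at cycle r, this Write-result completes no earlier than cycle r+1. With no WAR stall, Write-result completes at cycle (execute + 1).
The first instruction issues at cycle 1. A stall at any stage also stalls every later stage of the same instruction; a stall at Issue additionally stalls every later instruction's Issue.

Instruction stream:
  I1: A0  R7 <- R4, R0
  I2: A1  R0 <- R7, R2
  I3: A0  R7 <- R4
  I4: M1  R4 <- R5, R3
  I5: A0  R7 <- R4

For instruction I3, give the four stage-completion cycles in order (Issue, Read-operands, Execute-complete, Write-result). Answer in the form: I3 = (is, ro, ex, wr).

I1  is:1  ro:2  ex:3  wr:4
I2  is:2  ro:5  ex:7  wr:8  — RAW R7: wait I1 write@4
I3  is:5  ro:6  ex:7  wr:8  — struct: A0 busy until I1 writes@4
I4  is:6  ro:7  ex:12  wr:13
I5  is:9  ro:14  ex:15  wr:16  — struct: A0 busy until I3 writes@8, RAW R4: wait I4 write@13

I3 = (5, 6, 7, 8)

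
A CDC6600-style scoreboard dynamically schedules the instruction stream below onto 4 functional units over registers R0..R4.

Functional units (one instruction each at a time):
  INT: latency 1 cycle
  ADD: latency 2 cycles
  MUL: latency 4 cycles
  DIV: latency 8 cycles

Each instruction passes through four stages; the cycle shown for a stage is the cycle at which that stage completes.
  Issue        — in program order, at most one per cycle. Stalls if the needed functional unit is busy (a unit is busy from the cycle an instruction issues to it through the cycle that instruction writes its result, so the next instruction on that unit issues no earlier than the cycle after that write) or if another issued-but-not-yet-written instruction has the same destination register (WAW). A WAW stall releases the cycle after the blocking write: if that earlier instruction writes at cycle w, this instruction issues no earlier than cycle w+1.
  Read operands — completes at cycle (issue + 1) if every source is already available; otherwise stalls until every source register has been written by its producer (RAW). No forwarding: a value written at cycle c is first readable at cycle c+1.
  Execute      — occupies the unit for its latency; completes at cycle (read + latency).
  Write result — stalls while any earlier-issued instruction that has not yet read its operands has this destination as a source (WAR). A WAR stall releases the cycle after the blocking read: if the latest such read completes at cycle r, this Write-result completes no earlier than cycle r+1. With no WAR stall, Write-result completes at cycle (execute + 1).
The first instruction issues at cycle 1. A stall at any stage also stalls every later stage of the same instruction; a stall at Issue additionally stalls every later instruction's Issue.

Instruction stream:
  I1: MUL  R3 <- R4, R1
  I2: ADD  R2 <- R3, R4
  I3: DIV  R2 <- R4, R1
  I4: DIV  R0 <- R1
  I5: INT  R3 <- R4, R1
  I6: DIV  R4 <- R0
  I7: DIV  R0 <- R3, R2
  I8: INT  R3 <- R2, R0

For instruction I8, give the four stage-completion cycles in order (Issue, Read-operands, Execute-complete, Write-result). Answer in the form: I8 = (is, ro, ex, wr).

1) issue 1, read 2, done 6, write 7
2) issue 2, read 8, done 10, write 11  <RAW R3: wait I1 write@7>
3) issue 12, read 13, done 21, write 22  <WAW R2: wait I2 write@11>
4) issue 23, read 24, done 32, write 33  <struct: DIV busy until I3 writes@22>
5) issue 24, read 25, done 26, write 27
6) issue 34, read 35, done 43, write 44  <struct: DIV busy until I4 writes@33>
7) issue 45, read 46, done 54, write 55  <struct: DIV busy until I6 writes@44>
8) issue 46, read 56, done 57, write 58  <RAW R0: wait I7 write@55>

I8 = (46, 56, 57, 58)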